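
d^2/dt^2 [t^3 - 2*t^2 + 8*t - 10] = 6*t - 4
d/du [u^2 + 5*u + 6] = 2*u + 5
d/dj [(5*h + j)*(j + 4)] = 5*h + 2*j + 4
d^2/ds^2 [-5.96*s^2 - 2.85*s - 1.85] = -11.9200000000000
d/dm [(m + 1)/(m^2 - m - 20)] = (m^2 - m - (m + 1)*(2*m - 1) - 20)/(-m^2 + m + 20)^2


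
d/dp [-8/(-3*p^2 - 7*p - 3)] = 8*(-6*p - 7)/(3*p^2 + 7*p + 3)^2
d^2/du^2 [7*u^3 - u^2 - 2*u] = 42*u - 2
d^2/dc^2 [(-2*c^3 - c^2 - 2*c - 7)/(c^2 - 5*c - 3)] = 2*(-63*c^3 - 120*c^2 + 33*c - 175)/(c^6 - 15*c^5 + 66*c^4 - 35*c^3 - 198*c^2 - 135*c - 27)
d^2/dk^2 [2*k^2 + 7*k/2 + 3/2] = 4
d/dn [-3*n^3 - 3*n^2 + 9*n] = -9*n^2 - 6*n + 9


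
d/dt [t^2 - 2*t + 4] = 2*t - 2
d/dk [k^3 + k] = 3*k^2 + 1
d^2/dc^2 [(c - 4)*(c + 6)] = 2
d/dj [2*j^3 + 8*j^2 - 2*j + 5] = 6*j^2 + 16*j - 2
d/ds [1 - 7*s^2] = -14*s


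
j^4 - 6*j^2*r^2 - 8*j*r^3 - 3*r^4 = (j - 3*r)*(j + r)^3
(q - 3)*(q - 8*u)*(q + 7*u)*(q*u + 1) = q^4*u - q^3*u^2 - 3*q^3*u + q^3 - 56*q^2*u^3 + 3*q^2*u^2 - q^2*u - 3*q^2 + 168*q*u^3 - 56*q*u^2 + 3*q*u + 168*u^2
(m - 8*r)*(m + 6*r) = m^2 - 2*m*r - 48*r^2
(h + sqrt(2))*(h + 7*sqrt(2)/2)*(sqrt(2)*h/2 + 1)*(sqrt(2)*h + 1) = h^4 + 6*sqrt(2)*h^3 + 43*h^2/2 + 15*sqrt(2)*h + 7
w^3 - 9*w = w*(w - 3)*(w + 3)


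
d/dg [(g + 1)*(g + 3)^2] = (g + 3)*(3*g + 5)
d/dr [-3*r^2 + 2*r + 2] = 2 - 6*r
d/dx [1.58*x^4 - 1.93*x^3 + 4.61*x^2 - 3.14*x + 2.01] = 6.32*x^3 - 5.79*x^2 + 9.22*x - 3.14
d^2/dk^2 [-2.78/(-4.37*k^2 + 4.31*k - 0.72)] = (-106.178764*k^2 + 104.720932*k + 2.78*(8.74*k - 4.31)*(17.48*k - 8.62) - 17.493984)/(4.37*k^2 - 4.31*k + 0.72)^3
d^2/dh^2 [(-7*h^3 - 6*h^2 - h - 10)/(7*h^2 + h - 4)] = 60*(-7*h^3 - 63*h^2 - 21*h - 13)/(343*h^6 + 147*h^5 - 567*h^4 - 167*h^3 + 324*h^2 + 48*h - 64)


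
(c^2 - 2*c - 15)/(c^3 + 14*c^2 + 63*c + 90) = (c - 5)/(c^2 + 11*c + 30)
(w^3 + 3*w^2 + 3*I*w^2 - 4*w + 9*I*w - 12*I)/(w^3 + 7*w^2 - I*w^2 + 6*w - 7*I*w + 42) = (w^3 + 3*w^2*(1 + I) + w*(-4 + 9*I) - 12*I)/(w^3 + w^2*(7 - I) + w*(6 - 7*I) + 42)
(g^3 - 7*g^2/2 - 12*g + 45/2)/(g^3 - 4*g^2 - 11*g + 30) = (g - 3/2)/(g - 2)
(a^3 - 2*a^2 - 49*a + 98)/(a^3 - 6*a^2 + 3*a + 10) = (a^2 - 49)/(a^2 - 4*a - 5)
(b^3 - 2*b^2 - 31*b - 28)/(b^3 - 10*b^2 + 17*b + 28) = (b + 4)/(b - 4)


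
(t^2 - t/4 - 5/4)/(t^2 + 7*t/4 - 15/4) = (t + 1)/(t + 3)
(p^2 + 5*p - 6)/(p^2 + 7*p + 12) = (p^2 + 5*p - 6)/(p^2 + 7*p + 12)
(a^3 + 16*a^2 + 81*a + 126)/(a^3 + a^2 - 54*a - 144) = (a + 7)/(a - 8)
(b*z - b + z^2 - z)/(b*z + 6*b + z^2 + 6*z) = (z - 1)/(z + 6)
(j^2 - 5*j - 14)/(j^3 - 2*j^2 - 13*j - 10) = (j - 7)/(j^2 - 4*j - 5)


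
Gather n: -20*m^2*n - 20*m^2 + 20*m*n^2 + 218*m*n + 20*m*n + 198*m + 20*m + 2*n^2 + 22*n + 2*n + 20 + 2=-20*m^2 + 218*m + n^2*(20*m + 2) + n*(-20*m^2 + 238*m + 24) + 22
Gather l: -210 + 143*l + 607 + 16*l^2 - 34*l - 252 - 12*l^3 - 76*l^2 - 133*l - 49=-12*l^3 - 60*l^2 - 24*l + 96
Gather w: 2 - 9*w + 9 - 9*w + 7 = 18 - 18*w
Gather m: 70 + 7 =77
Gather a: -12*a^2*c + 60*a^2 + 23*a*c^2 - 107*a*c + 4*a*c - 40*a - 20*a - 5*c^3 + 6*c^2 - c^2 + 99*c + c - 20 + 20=a^2*(60 - 12*c) + a*(23*c^2 - 103*c - 60) - 5*c^3 + 5*c^2 + 100*c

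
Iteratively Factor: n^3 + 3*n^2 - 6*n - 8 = (n - 2)*(n^2 + 5*n + 4) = (n - 2)*(n + 1)*(n + 4)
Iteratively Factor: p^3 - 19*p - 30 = (p + 2)*(p^2 - 2*p - 15) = (p - 5)*(p + 2)*(p + 3)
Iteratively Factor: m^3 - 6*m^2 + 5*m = (m - 5)*(m^2 - m) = m*(m - 5)*(m - 1)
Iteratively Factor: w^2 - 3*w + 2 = (w - 2)*(w - 1)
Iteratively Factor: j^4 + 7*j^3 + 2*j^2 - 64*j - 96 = (j + 4)*(j^3 + 3*j^2 - 10*j - 24) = (j - 3)*(j + 4)*(j^2 + 6*j + 8) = (j - 3)*(j + 2)*(j + 4)*(j + 4)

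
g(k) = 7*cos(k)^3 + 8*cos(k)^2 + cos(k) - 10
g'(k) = -21*sin(k)*cos(k)^2 - 16*sin(k)*cos(k) - sin(k)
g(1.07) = -6.90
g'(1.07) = -11.86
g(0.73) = -1.92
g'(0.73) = -16.39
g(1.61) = -10.03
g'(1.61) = -0.40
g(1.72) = -9.99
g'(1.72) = 0.90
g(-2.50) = -9.27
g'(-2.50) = 0.99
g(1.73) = -9.99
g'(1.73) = 1.00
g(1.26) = -8.75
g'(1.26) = -7.48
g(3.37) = -9.85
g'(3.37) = 1.21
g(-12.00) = 0.75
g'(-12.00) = -15.81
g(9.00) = -9.56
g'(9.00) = -1.59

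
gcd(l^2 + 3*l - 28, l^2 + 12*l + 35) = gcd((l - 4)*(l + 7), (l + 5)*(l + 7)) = l + 7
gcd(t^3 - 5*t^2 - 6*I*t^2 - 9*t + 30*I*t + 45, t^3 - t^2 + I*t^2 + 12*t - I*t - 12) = t - 3*I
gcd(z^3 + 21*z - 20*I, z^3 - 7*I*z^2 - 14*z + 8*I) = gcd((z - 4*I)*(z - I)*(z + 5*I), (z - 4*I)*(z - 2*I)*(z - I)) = z^2 - 5*I*z - 4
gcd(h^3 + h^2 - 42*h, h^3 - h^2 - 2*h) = h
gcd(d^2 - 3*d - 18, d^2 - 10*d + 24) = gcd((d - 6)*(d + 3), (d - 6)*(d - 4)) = d - 6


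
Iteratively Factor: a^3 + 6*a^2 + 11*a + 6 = (a + 3)*(a^2 + 3*a + 2) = (a + 2)*(a + 3)*(a + 1)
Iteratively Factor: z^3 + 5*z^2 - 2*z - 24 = (z + 4)*(z^2 + z - 6) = (z + 3)*(z + 4)*(z - 2)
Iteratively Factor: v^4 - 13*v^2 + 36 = (v + 3)*(v^3 - 3*v^2 - 4*v + 12) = (v - 2)*(v + 3)*(v^2 - v - 6) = (v - 2)*(v + 2)*(v + 3)*(v - 3)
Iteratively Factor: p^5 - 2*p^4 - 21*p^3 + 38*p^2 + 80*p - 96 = (p - 3)*(p^4 + p^3 - 18*p^2 - 16*p + 32) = (p - 3)*(p + 4)*(p^3 - 3*p^2 - 6*p + 8) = (p - 3)*(p + 2)*(p + 4)*(p^2 - 5*p + 4) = (p - 4)*(p - 3)*(p + 2)*(p + 4)*(p - 1)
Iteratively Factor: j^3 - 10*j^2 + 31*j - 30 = (j - 3)*(j^2 - 7*j + 10) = (j - 3)*(j - 2)*(j - 5)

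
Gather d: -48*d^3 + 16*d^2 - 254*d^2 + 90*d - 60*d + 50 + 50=-48*d^3 - 238*d^2 + 30*d + 100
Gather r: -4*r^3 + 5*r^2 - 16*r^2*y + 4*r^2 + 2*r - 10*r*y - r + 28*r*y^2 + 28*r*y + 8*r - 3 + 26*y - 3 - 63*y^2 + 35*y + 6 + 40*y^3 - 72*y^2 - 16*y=-4*r^3 + r^2*(9 - 16*y) + r*(28*y^2 + 18*y + 9) + 40*y^3 - 135*y^2 + 45*y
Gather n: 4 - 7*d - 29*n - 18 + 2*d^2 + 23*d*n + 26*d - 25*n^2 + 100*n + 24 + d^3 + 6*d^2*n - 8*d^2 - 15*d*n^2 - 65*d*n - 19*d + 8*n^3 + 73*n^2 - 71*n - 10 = d^3 - 6*d^2 + 8*n^3 + n^2*(48 - 15*d) + n*(6*d^2 - 42*d)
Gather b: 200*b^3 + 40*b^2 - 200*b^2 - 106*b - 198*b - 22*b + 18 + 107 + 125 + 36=200*b^3 - 160*b^2 - 326*b + 286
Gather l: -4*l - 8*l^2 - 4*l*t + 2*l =-8*l^2 + l*(-4*t - 2)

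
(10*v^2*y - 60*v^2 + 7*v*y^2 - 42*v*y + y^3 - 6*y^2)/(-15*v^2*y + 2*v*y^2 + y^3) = (2*v*y - 12*v + y^2 - 6*y)/(y*(-3*v + y))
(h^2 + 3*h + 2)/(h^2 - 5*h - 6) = (h + 2)/(h - 6)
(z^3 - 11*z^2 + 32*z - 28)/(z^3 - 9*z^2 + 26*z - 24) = (z^2 - 9*z + 14)/(z^2 - 7*z + 12)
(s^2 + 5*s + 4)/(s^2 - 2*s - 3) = (s + 4)/(s - 3)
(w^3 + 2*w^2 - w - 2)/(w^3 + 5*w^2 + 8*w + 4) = (w - 1)/(w + 2)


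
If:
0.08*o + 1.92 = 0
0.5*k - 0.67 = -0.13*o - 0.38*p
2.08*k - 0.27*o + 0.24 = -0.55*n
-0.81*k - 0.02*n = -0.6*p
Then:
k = 4.09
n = -27.68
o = -24.00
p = 4.60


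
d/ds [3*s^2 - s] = 6*s - 1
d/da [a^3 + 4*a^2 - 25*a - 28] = 3*a^2 + 8*a - 25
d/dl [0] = 0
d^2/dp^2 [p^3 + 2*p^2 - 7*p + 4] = 6*p + 4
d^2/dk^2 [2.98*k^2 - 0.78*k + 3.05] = 5.96000000000000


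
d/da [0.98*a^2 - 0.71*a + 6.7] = 1.96*a - 0.71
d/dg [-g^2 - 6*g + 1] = -2*g - 6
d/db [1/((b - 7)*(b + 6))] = (1 - 2*b)/(b^4 - 2*b^3 - 83*b^2 + 84*b + 1764)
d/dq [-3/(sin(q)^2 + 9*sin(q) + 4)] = 3*(2*sin(q) + 9)*cos(q)/(sin(q)^2 + 9*sin(q) + 4)^2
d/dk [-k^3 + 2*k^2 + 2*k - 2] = -3*k^2 + 4*k + 2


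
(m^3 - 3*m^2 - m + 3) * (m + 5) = m^4 + 2*m^3 - 16*m^2 - 2*m + 15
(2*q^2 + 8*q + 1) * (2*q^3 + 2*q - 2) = 4*q^5 + 16*q^4 + 6*q^3 + 12*q^2 - 14*q - 2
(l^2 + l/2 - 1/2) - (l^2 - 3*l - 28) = 7*l/2 + 55/2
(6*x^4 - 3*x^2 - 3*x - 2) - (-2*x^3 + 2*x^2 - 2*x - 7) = 6*x^4 + 2*x^3 - 5*x^2 - x + 5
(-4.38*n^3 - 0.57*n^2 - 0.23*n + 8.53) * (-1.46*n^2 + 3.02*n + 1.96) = 6.3948*n^5 - 12.3954*n^4 - 9.9704*n^3 - 14.2656*n^2 + 25.3098*n + 16.7188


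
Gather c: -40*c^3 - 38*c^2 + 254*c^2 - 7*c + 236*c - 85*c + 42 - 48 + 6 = -40*c^3 + 216*c^2 + 144*c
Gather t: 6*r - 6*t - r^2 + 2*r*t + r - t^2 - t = -r^2 + 7*r - t^2 + t*(2*r - 7)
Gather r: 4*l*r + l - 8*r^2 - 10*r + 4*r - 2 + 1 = l - 8*r^2 + r*(4*l - 6) - 1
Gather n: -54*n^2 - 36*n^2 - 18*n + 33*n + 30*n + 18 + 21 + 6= -90*n^2 + 45*n + 45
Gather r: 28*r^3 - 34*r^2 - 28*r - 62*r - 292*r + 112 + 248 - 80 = 28*r^3 - 34*r^2 - 382*r + 280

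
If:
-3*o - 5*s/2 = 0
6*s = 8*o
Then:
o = 0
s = 0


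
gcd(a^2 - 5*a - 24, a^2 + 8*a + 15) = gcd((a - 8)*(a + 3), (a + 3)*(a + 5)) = a + 3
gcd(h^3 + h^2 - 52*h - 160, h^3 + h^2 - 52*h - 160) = h^3 + h^2 - 52*h - 160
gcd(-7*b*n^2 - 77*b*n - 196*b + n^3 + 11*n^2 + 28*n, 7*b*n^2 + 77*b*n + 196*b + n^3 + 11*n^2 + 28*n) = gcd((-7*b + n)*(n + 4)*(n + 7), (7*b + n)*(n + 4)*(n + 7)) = n^2 + 11*n + 28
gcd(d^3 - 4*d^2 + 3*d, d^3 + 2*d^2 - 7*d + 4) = d - 1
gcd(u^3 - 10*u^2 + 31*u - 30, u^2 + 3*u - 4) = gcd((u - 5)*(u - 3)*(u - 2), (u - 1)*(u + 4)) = 1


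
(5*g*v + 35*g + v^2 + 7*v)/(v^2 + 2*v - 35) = (5*g + v)/(v - 5)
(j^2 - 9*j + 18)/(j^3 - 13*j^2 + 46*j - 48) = (j - 6)/(j^2 - 10*j + 16)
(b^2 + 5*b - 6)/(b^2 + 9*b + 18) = (b - 1)/(b + 3)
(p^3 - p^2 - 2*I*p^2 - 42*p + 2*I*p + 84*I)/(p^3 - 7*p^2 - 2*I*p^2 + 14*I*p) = (p + 6)/p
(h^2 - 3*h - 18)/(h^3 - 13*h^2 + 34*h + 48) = (h + 3)/(h^2 - 7*h - 8)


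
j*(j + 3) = j^2 + 3*j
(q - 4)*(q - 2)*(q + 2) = q^3 - 4*q^2 - 4*q + 16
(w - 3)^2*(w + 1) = w^3 - 5*w^2 + 3*w + 9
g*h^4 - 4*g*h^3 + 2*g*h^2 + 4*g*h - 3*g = (h - 3)*(h - 1)^2*(g*h + g)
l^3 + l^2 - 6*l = l*(l - 2)*(l + 3)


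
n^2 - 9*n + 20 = (n - 5)*(n - 4)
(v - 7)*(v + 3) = v^2 - 4*v - 21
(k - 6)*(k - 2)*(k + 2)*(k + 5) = k^4 - k^3 - 34*k^2 + 4*k + 120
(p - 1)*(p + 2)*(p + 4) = p^3 + 5*p^2 + 2*p - 8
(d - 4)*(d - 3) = d^2 - 7*d + 12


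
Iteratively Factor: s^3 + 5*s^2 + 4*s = (s)*(s^2 + 5*s + 4) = s*(s + 1)*(s + 4)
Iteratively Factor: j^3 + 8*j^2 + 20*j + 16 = (j + 4)*(j^2 + 4*j + 4) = (j + 2)*(j + 4)*(j + 2)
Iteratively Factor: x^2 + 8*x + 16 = (x + 4)*(x + 4)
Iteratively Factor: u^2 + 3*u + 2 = (u + 2)*(u + 1)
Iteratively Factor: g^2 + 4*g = (g + 4)*(g)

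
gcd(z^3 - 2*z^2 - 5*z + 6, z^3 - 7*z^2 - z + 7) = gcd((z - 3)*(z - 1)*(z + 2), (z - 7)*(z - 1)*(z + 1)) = z - 1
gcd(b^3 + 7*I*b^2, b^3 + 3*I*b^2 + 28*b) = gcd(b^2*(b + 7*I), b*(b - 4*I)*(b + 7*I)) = b^2 + 7*I*b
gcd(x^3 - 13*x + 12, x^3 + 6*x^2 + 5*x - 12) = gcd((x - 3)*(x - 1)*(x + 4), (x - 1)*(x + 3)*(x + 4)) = x^2 + 3*x - 4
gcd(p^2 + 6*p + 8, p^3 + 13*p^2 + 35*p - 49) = 1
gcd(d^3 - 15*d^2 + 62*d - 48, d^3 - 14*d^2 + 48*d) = d^2 - 14*d + 48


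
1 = 1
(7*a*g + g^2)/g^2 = (7*a + g)/g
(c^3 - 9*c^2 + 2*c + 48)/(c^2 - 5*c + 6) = (c^2 - 6*c - 16)/(c - 2)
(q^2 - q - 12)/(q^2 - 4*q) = (q + 3)/q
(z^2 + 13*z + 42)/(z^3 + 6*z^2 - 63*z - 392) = (z + 6)/(z^2 - z - 56)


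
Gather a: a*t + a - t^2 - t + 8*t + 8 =a*(t + 1) - t^2 + 7*t + 8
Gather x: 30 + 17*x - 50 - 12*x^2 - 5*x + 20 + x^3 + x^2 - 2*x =x^3 - 11*x^2 + 10*x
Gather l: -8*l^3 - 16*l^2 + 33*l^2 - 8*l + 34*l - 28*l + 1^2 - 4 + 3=-8*l^3 + 17*l^2 - 2*l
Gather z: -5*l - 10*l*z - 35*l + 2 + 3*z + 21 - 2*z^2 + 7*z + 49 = -40*l - 2*z^2 + z*(10 - 10*l) + 72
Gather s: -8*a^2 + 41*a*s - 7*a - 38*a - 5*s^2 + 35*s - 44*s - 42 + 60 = -8*a^2 - 45*a - 5*s^2 + s*(41*a - 9) + 18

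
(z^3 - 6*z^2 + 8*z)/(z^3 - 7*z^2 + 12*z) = (z - 2)/(z - 3)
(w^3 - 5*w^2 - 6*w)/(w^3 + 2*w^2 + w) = (w - 6)/(w + 1)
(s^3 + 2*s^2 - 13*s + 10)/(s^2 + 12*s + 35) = (s^2 - 3*s + 2)/(s + 7)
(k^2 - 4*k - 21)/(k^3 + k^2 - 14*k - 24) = (k - 7)/(k^2 - 2*k - 8)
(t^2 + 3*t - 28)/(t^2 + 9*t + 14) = (t - 4)/(t + 2)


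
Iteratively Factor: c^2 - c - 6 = (c - 3)*(c + 2)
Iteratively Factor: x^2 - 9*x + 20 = (x - 4)*(x - 5)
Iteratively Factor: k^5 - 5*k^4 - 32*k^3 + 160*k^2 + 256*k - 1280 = (k + 4)*(k^4 - 9*k^3 + 4*k^2 + 144*k - 320) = (k - 4)*(k + 4)*(k^3 - 5*k^2 - 16*k + 80) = (k - 4)*(k + 4)^2*(k^2 - 9*k + 20) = (k - 5)*(k - 4)*(k + 4)^2*(k - 4)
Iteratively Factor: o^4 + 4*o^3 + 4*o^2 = (o)*(o^3 + 4*o^2 + 4*o) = o^2*(o^2 + 4*o + 4) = o^2*(o + 2)*(o + 2)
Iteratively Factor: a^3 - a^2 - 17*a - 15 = (a - 5)*(a^2 + 4*a + 3) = (a - 5)*(a + 1)*(a + 3)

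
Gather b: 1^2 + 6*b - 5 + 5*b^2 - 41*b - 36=5*b^2 - 35*b - 40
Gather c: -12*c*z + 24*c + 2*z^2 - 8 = c*(24 - 12*z) + 2*z^2 - 8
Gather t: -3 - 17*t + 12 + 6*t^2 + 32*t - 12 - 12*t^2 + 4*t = -6*t^2 + 19*t - 3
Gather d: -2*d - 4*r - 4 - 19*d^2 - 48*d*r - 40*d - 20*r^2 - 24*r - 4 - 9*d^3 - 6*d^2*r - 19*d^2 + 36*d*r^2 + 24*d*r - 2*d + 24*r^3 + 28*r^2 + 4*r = -9*d^3 + d^2*(-6*r - 38) + d*(36*r^2 - 24*r - 44) + 24*r^3 + 8*r^2 - 24*r - 8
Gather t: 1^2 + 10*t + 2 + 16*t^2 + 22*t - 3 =16*t^2 + 32*t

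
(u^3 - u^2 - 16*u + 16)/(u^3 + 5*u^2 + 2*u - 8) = (u - 4)/(u + 2)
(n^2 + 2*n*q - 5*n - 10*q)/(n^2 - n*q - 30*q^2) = (-n^2 - 2*n*q + 5*n + 10*q)/(-n^2 + n*q + 30*q^2)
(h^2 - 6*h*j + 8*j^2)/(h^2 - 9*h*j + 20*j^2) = (h - 2*j)/(h - 5*j)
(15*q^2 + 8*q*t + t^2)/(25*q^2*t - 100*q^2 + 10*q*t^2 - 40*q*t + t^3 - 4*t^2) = (3*q + t)/(5*q*t - 20*q + t^2 - 4*t)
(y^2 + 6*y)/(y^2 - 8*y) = (y + 6)/(y - 8)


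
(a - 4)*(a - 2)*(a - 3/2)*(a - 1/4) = a^4 - 31*a^3/4 + 151*a^2/8 - 65*a/4 + 3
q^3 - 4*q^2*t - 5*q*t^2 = q*(q - 5*t)*(q + t)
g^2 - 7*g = g*(g - 7)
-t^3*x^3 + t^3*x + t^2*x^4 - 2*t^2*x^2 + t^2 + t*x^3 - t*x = (-t + x)*(x - 1)*(t*x + 1)*(t*x + t)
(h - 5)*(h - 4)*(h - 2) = h^3 - 11*h^2 + 38*h - 40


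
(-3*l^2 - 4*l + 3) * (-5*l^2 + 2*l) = 15*l^4 + 14*l^3 - 23*l^2 + 6*l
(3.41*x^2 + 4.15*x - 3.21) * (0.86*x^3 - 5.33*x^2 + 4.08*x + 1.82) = 2.9326*x^5 - 14.6063*x^4 - 10.9673*x^3 + 40.2475*x^2 - 5.5438*x - 5.8422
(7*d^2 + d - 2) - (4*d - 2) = 7*d^2 - 3*d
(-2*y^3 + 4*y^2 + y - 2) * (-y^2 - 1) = 2*y^5 - 4*y^4 + y^3 - 2*y^2 - y + 2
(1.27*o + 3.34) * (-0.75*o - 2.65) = -0.9525*o^2 - 5.8705*o - 8.851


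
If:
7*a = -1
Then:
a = -1/7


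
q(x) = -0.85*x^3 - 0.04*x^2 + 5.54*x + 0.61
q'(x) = -2.55*x^2 - 0.08*x + 5.54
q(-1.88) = -4.30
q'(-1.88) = -3.32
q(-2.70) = 2.09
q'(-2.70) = -12.83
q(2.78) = -2.56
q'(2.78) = -14.39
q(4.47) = -51.34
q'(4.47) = -45.77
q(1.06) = 5.43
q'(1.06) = 2.59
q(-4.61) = 57.50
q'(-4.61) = -48.28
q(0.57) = 3.60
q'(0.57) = 4.67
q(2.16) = 3.82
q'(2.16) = -6.53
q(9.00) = -572.42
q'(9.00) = -201.73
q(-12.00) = 1397.17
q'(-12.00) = -360.70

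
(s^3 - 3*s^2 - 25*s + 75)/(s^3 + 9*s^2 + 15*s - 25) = (s^2 - 8*s + 15)/(s^2 + 4*s - 5)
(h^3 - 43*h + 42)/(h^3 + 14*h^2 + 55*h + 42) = (h^2 - 7*h + 6)/(h^2 + 7*h + 6)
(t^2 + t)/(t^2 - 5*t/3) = 3*(t + 1)/(3*t - 5)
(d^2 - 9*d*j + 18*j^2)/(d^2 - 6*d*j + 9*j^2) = (d - 6*j)/(d - 3*j)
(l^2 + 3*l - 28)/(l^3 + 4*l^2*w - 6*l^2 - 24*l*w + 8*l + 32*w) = (l + 7)/(l^2 + 4*l*w - 2*l - 8*w)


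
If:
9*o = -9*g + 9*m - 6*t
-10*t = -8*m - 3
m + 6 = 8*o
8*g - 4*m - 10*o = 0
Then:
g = -3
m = -6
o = 0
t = -9/2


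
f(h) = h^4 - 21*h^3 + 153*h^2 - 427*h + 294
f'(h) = 4*h^3 - 63*h^2 + 306*h - 427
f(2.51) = -106.24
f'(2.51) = 7.41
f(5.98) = -0.10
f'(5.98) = 5.36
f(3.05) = -94.36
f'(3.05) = 33.73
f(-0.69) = 668.60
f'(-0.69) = -669.45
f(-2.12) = 2107.17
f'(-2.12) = -1396.98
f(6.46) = 0.73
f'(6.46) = -0.99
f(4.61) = -28.66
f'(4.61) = 36.67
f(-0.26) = 415.74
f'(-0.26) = -510.89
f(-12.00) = 84474.00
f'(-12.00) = -20083.00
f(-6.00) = 14196.00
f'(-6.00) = -5395.00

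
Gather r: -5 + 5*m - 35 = 5*m - 40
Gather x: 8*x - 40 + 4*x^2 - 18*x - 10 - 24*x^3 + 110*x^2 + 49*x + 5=-24*x^3 + 114*x^2 + 39*x - 45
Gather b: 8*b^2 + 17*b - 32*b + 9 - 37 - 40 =8*b^2 - 15*b - 68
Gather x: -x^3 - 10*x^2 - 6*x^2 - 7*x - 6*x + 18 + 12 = -x^3 - 16*x^2 - 13*x + 30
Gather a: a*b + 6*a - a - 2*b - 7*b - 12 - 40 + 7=a*(b + 5) - 9*b - 45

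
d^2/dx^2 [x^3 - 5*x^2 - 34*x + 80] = 6*x - 10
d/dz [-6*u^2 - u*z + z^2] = -u + 2*z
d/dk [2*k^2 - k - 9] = 4*k - 1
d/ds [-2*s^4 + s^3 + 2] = s^2*(3 - 8*s)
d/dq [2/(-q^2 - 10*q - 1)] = 4*(q + 5)/(q^2 + 10*q + 1)^2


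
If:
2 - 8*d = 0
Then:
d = 1/4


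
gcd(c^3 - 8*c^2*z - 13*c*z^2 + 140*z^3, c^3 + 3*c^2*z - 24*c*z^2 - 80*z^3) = -c^2 + c*z + 20*z^2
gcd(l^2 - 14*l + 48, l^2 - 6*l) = l - 6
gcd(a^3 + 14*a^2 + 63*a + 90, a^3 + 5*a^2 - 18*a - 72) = a^2 + 9*a + 18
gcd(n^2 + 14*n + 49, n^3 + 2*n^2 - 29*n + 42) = n + 7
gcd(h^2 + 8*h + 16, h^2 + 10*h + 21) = 1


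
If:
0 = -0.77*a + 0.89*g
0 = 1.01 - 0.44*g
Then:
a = 2.65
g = 2.30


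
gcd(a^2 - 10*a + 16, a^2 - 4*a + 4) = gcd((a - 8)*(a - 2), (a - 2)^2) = a - 2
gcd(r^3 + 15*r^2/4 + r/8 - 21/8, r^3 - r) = r + 1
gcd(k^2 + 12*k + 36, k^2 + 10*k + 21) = 1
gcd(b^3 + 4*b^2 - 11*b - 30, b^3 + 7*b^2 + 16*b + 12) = b + 2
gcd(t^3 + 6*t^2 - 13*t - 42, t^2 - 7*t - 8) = 1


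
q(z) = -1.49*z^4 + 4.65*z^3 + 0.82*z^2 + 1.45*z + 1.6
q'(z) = -5.96*z^3 + 13.95*z^2 + 1.64*z + 1.45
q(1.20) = 9.47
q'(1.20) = 13.21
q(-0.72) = -1.15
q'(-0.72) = 9.73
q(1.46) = 13.17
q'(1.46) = 15.03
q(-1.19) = -9.79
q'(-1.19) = 29.30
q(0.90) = 5.98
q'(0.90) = 9.88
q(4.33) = -123.01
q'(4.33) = -213.75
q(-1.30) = -13.37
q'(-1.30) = 35.99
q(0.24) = 2.05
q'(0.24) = 2.56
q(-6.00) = -2913.02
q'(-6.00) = 1781.17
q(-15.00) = -90960.65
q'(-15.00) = 23230.60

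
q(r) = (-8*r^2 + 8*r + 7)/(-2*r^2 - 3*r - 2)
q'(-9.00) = 0.14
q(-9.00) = 5.20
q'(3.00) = 0.65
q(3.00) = 1.41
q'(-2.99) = 1.54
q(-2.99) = 8.11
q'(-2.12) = 2.69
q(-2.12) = 9.92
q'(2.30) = 0.93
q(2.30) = 0.87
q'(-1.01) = -14.50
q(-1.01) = 9.15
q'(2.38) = 0.89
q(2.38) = 0.94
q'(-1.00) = -15.00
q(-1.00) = 9.00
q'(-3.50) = 1.11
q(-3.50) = 7.44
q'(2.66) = 0.77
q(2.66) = 1.17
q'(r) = (8 - 16*r)/(-2*r^2 - 3*r - 2) + (4*r + 3)*(-8*r^2 + 8*r + 7)/(-2*r^2 - 3*r - 2)^2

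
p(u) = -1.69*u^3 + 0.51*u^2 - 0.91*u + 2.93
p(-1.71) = 14.43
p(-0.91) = 5.45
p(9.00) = -1195.96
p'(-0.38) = -2.03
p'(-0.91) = -6.04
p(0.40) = 2.54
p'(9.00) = -402.40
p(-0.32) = 3.33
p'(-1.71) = -17.48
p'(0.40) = -1.31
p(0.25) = 2.71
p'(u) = -5.07*u^2 + 1.02*u - 0.91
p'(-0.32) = -1.76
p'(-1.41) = -12.43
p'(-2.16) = -26.77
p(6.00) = -349.21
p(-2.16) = 24.31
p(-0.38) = 3.44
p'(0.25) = -0.97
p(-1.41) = 9.96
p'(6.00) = -177.31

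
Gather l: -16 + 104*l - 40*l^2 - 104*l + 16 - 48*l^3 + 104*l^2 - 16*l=-48*l^3 + 64*l^2 - 16*l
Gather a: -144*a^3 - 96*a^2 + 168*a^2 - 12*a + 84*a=-144*a^3 + 72*a^2 + 72*a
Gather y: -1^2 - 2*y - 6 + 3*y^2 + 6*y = 3*y^2 + 4*y - 7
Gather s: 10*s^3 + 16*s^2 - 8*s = 10*s^3 + 16*s^2 - 8*s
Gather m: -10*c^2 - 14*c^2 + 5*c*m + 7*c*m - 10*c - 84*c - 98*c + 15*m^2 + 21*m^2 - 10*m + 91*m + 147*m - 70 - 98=-24*c^2 - 192*c + 36*m^2 + m*(12*c + 228) - 168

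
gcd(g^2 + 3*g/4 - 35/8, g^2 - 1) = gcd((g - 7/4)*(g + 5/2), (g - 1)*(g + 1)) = 1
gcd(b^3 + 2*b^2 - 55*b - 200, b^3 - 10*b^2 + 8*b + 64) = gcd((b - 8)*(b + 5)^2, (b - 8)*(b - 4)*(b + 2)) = b - 8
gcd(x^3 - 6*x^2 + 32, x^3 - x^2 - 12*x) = x - 4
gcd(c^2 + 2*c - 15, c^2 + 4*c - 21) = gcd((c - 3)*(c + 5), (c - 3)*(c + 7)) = c - 3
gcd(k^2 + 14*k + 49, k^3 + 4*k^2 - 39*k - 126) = k + 7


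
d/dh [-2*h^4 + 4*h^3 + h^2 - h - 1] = -8*h^3 + 12*h^2 + 2*h - 1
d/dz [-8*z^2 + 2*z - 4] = 2 - 16*z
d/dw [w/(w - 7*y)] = -7*y/(w - 7*y)^2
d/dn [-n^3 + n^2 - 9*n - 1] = -3*n^2 + 2*n - 9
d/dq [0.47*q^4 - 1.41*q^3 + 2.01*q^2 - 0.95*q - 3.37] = 1.88*q^3 - 4.23*q^2 + 4.02*q - 0.95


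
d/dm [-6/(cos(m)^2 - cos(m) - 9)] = 6*(1 - 2*cos(m))*sin(m)/(sin(m)^2 + cos(m) + 8)^2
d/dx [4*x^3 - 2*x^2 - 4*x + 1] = 12*x^2 - 4*x - 4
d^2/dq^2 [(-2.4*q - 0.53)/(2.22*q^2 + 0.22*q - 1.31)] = (-(2.4*q + 0.53)*(4.44*q + 0.22)*(8.88*q + 0.44) + (31.968*q + 3.4092)*(2.22*q^2 + 0.22*q - 1.31))/(2.22*q^2 + 0.22*q - 1.31)^3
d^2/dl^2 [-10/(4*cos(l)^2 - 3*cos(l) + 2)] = 10*(-64*sin(l)^4 + 9*sin(l)^2 - 51*cos(l) + 9*cos(3*l) + 57)/(4*sin(l)^2 + 3*cos(l) - 6)^3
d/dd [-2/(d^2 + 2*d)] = 4*(d + 1)/(d^2*(d + 2)^2)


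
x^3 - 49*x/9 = x*(x - 7/3)*(x + 7/3)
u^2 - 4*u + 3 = (u - 3)*(u - 1)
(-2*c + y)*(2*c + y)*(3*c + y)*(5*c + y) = -60*c^4 - 32*c^3*y + 11*c^2*y^2 + 8*c*y^3 + y^4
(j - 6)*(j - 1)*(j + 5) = j^3 - 2*j^2 - 29*j + 30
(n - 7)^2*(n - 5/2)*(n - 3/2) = n^4 - 18*n^3 + 435*n^2/4 - 497*n/2 + 735/4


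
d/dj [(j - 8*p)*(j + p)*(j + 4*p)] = 3*j^2 - 6*j*p - 36*p^2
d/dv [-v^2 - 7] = -2*v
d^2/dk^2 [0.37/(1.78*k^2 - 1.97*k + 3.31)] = (-2.344616*k^2 + 2.594884*k + 0.37*(3.56*k - 1.97)*(7.12*k - 3.94) - 4.359932)/(1.78*k^2 - 1.97*k + 3.31)^3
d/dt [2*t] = 2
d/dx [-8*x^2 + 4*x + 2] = 4 - 16*x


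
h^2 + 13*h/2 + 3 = (h + 1/2)*(h + 6)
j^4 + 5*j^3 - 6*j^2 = j^2*(j - 1)*(j + 6)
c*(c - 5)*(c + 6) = c^3 + c^2 - 30*c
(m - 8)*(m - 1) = m^2 - 9*m + 8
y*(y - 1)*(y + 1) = y^3 - y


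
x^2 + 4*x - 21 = (x - 3)*(x + 7)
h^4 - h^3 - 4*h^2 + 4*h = h*(h - 2)*(h - 1)*(h + 2)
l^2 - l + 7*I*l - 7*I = (l - 1)*(l + 7*I)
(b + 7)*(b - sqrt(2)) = b^2 - sqrt(2)*b + 7*b - 7*sqrt(2)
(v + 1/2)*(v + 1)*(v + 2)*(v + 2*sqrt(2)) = v^4 + 2*sqrt(2)*v^3 + 7*v^3/2 + 7*v^2/2 + 7*sqrt(2)*v^2 + v + 7*sqrt(2)*v + 2*sqrt(2)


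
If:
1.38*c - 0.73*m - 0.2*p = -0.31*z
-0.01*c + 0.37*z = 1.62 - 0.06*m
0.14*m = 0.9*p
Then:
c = 16.3986995714497 - 3.99275897739028*z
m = 29.7331165952416 - 6.83212649623171*z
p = 4.62515147037092 - 1.06277523274716*z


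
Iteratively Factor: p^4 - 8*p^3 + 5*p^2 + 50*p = (p - 5)*(p^3 - 3*p^2 - 10*p) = (p - 5)*(p + 2)*(p^2 - 5*p) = p*(p - 5)*(p + 2)*(p - 5)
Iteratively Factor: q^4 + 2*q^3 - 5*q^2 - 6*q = (q + 3)*(q^3 - q^2 - 2*q) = (q + 1)*(q + 3)*(q^2 - 2*q) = (q - 2)*(q + 1)*(q + 3)*(q)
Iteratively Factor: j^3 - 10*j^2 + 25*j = (j - 5)*(j^2 - 5*j) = (j - 5)^2*(j)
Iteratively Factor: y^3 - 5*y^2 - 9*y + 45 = (y - 5)*(y^2 - 9) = (y - 5)*(y + 3)*(y - 3)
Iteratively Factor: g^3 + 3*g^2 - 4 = (g + 2)*(g^2 + g - 2) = (g + 2)^2*(g - 1)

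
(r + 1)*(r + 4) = r^2 + 5*r + 4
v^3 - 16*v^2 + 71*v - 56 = (v - 8)*(v - 7)*(v - 1)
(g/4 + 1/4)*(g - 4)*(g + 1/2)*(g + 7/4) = g^4/4 - 3*g^3/16 - 79*g^2/32 - 93*g/32 - 7/8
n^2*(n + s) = n^3 + n^2*s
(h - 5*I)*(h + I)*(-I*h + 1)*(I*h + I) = h^4 + h^3 - 3*I*h^3 + 9*h^2 - 3*I*h^2 + 9*h + 5*I*h + 5*I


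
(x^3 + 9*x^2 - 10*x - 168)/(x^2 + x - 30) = (x^2 + 3*x - 28)/(x - 5)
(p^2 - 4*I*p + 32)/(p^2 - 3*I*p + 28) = (p - 8*I)/(p - 7*I)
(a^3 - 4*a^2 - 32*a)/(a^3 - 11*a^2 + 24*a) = (a + 4)/(a - 3)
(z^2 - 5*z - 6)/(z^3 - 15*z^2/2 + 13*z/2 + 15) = 2/(2*z - 5)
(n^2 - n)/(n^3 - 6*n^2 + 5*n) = 1/(n - 5)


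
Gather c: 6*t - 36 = 6*t - 36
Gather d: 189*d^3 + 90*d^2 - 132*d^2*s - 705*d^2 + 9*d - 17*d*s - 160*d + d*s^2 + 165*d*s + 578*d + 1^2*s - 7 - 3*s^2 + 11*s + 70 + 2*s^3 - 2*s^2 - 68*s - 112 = 189*d^3 + d^2*(-132*s - 615) + d*(s^2 + 148*s + 427) + 2*s^3 - 5*s^2 - 56*s - 49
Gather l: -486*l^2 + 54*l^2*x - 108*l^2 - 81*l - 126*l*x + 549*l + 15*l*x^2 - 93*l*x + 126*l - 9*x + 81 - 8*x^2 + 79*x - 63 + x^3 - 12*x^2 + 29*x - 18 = l^2*(54*x - 594) + l*(15*x^2 - 219*x + 594) + x^3 - 20*x^2 + 99*x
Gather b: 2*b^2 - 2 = 2*b^2 - 2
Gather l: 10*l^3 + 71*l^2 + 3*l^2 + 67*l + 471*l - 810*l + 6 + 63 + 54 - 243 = 10*l^3 + 74*l^2 - 272*l - 120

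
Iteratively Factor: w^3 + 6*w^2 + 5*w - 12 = (w - 1)*(w^2 + 7*w + 12) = (w - 1)*(w + 4)*(w + 3)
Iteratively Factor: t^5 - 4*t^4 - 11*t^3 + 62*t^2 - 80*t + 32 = (t - 2)*(t^4 - 2*t^3 - 15*t^2 + 32*t - 16) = (t - 2)*(t - 1)*(t^3 - t^2 - 16*t + 16) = (t - 2)*(t - 1)*(t + 4)*(t^2 - 5*t + 4) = (t - 2)*(t - 1)^2*(t + 4)*(t - 4)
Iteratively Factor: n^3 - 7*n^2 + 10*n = (n - 5)*(n^2 - 2*n) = n*(n - 5)*(n - 2)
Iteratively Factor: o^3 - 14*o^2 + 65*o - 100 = (o - 5)*(o^2 - 9*o + 20) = (o - 5)^2*(o - 4)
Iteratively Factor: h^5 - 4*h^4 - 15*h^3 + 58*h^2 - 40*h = (h - 1)*(h^4 - 3*h^3 - 18*h^2 + 40*h) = (h - 5)*(h - 1)*(h^3 + 2*h^2 - 8*h) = (h - 5)*(h - 2)*(h - 1)*(h^2 + 4*h) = h*(h - 5)*(h - 2)*(h - 1)*(h + 4)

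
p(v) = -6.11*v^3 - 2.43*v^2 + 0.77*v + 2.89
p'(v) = -18.33*v^2 - 4.86*v + 0.77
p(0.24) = 2.85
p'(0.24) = -1.45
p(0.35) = 2.60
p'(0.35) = -3.18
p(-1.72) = 25.47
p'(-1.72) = -45.10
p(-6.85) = 1847.46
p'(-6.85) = -826.03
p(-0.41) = 2.59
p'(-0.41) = -0.32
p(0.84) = -1.80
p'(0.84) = -16.25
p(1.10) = -7.34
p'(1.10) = -26.76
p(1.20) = -10.24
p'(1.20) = -31.46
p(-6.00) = 1230.55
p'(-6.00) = -629.95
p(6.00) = -1399.73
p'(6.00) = -688.27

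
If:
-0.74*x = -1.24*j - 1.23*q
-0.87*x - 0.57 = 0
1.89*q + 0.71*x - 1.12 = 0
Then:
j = -1.22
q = 0.84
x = -0.66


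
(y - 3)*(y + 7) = y^2 + 4*y - 21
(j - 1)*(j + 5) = j^2 + 4*j - 5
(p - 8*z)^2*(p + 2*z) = p^3 - 14*p^2*z + 32*p*z^2 + 128*z^3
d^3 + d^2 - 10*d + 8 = (d - 2)*(d - 1)*(d + 4)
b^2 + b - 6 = (b - 2)*(b + 3)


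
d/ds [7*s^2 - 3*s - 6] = 14*s - 3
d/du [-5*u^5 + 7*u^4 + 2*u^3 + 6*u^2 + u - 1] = -25*u^4 + 28*u^3 + 6*u^2 + 12*u + 1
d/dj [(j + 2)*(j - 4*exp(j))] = j - (j + 2)*(4*exp(j) - 1) - 4*exp(j)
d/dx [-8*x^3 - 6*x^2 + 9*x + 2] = -24*x^2 - 12*x + 9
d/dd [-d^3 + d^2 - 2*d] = -3*d^2 + 2*d - 2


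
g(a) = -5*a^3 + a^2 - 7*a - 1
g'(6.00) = -535.00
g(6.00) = -1087.00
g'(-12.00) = -2191.00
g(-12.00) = 8867.00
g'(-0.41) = -10.34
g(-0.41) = 2.38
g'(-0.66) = -14.85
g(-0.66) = 5.49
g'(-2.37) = -95.99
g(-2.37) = 87.77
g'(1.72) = -47.94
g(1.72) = -35.52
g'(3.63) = -197.39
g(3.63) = -252.39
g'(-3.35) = -182.04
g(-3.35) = 221.65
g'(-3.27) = -173.93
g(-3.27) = 207.41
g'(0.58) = -10.89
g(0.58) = -5.70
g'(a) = -15*a^2 + 2*a - 7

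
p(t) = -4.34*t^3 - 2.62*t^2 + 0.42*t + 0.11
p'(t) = -13.02*t^2 - 5.24*t + 0.42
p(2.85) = -120.44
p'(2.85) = -120.27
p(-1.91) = 19.99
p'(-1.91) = -37.07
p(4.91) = -574.72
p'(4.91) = -339.20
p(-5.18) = 530.86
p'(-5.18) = -321.79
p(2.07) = -48.74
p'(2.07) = -66.22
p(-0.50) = -0.21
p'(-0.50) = -0.22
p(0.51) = -0.93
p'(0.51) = -5.64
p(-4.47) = 333.51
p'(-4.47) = -236.31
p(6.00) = -1029.13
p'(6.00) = -499.74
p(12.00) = -7871.65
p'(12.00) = -1937.34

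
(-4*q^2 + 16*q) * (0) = 0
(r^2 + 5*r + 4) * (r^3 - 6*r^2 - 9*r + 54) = r^5 - r^4 - 35*r^3 - 15*r^2 + 234*r + 216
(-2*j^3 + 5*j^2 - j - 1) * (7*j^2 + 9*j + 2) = -14*j^5 + 17*j^4 + 34*j^3 - 6*j^2 - 11*j - 2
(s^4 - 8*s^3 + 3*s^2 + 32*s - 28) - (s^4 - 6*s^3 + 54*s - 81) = -2*s^3 + 3*s^2 - 22*s + 53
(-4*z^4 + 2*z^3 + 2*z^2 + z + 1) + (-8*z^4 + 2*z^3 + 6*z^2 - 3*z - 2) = -12*z^4 + 4*z^3 + 8*z^2 - 2*z - 1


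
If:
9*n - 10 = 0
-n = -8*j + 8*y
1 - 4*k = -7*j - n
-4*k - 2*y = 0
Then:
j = -11/54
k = 37/216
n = 10/9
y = -37/108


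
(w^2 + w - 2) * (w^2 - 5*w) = w^4 - 4*w^3 - 7*w^2 + 10*w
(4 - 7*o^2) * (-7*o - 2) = 49*o^3 + 14*o^2 - 28*o - 8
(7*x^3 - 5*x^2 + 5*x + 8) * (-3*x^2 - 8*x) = -21*x^5 - 41*x^4 + 25*x^3 - 64*x^2 - 64*x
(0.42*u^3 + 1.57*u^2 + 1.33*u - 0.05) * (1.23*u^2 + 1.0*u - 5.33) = 0.5166*u^5 + 2.3511*u^4 + 0.9673*u^3 - 7.0996*u^2 - 7.1389*u + 0.2665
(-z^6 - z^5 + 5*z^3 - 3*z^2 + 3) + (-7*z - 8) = -z^6 - z^5 + 5*z^3 - 3*z^2 - 7*z - 5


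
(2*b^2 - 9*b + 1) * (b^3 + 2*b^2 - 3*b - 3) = 2*b^5 - 5*b^4 - 23*b^3 + 23*b^2 + 24*b - 3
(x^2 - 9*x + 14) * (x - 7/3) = x^3 - 34*x^2/3 + 35*x - 98/3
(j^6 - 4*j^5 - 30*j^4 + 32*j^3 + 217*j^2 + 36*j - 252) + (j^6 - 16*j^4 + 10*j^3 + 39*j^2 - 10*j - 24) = 2*j^6 - 4*j^5 - 46*j^4 + 42*j^3 + 256*j^2 + 26*j - 276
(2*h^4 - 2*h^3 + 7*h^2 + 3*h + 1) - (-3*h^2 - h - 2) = 2*h^4 - 2*h^3 + 10*h^2 + 4*h + 3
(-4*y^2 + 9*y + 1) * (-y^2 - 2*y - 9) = 4*y^4 - y^3 + 17*y^2 - 83*y - 9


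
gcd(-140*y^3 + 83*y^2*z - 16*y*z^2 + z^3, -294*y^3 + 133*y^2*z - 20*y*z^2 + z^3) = 7*y - z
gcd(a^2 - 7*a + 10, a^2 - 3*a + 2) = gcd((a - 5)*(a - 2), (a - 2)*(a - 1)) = a - 2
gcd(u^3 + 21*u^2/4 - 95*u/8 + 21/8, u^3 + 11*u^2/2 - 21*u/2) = u^2 + 11*u/2 - 21/2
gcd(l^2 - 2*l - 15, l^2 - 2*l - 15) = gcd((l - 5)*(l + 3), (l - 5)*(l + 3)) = l^2 - 2*l - 15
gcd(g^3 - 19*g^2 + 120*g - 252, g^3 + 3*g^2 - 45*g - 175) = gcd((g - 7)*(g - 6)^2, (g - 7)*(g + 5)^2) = g - 7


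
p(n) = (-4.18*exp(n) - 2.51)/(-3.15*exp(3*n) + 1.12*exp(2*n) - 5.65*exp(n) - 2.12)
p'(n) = (-4.18*exp(n) - 2.51)*(9.45*exp(3*n) - 2.24*exp(2*n) + 5.65*exp(n))/(-3.15*exp(3*n) + 1.12*exp(2*n) - 5.65*exp(n) - 2.12)^2 - 4.18*exp(n)/(-3.15*exp(3*n) + 1.12*exp(2*n) - 5.65*exp(n) - 2.12) = (-26.334*exp(3*n) - 19.0379*exp(2*n) + 5.6224*exp(n) - 5.3199)*exp(n)/(9.9225*exp(6*n) - 7.056*exp(5*n) + 36.8494*exp(4*n) + 0.699999999999998*exp(3*n) + 27.1737*exp(2*n) + 23.956*exp(n) + 4.4944)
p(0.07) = 0.65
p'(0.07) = -0.50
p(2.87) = 0.00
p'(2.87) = -0.01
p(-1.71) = 1.05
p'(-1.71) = -0.09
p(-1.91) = 1.06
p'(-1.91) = -0.09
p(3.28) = 0.00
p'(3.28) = -0.00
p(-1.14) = 0.98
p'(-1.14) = -0.13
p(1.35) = 0.10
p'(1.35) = -0.19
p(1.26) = 0.12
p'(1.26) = -0.23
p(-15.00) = 1.18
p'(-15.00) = 0.00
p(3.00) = 0.00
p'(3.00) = -0.00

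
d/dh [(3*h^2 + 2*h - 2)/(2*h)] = 3/2 + h^(-2)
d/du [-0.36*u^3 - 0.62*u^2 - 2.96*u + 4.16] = -1.08*u^2 - 1.24*u - 2.96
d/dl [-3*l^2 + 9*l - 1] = 9 - 6*l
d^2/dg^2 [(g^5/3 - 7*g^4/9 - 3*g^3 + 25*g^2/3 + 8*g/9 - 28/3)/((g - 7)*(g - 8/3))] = 2*(81*g^7 - 2151*g^6 + 21501*g^5 - 94269*g^4 + 173450*g^3 - 40236*g^2 - 236124*g + 191660)/(3*(27*g^6 - 783*g^5 + 9081*g^4 - 53621*g^3 + 169512*g^2 - 272832*g + 175616))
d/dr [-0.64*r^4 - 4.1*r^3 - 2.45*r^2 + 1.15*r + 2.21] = -2.56*r^3 - 12.3*r^2 - 4.9*r + 1.15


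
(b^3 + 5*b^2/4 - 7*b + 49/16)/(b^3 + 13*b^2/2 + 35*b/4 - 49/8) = (4*b - 7)/(2*(2*b + 7))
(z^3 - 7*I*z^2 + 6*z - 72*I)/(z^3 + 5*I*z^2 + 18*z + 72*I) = (z - 6*I)/(z + 6*I)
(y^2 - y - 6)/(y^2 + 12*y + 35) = (y^2 - y - 6)/(y^2 + 12*y + 35)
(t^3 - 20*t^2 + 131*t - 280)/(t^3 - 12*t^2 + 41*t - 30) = (t^2 - 15*t + 56)/(t^2 - 7*t + 6)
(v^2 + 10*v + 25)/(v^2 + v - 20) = (v + 5)/(v - 4)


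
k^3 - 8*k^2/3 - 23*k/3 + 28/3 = (k - 4)*(k - 1)*(k + 7/3)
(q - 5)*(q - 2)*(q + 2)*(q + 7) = q^4 + 2*q^3 - 39*q^2 - 8*q + 140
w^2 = w^2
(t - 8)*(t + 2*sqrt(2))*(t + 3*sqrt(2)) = t^3 - 8*t^2 + 5*sqrt(2)*t^2 - 40*sqrt(2)*t + 12*t - 96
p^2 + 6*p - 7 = (p - 1)*(p + 7)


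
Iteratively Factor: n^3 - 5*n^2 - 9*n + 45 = (n + 3)*(n^2 - 8*n + 15) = (n - 3)*(n + 3)*(n - 5)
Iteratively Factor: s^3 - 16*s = (s)*(s^2 - 16) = s*(s + 4)*(s - 4)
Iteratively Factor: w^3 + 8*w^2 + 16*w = (w)*(w^2 + 8*w + 16) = w*(w + 4)*(w + 4)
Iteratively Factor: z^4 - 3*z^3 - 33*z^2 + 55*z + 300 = (z - 5)*(z^3 + 2*z^2 - 23*z - 60) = (z - 5)^2*(z^2 + 7*z + 12) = (z - 5)^2*(z + 4)*(z + 3)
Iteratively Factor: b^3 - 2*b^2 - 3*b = (b - 3)*(b^2 + b) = (b - 3)*(b + 1)*(b)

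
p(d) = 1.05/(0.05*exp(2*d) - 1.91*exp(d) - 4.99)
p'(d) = 1.05*(-0.1*exp(2*d) + 1.91*exp(d))/(0.05*exp(2*d) - 1.91*exp(d) - 4.99)^2 = (2.0055 - 0.105*exp(d))*exp(d)/(-0.05*exp(2*d) + 1.91*exp(d) + 4.99)^2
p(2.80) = -0.05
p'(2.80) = 0.01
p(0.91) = -0.11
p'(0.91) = 0.05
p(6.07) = 0.00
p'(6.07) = -0.00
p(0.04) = -0.15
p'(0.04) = 0.04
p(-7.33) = -0.21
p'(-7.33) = 0.00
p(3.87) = 0.06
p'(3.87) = -0.43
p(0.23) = -0.14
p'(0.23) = 0.04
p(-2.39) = -0.20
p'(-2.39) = 0.01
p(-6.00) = -0.21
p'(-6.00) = 0.00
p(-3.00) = -0.21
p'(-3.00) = 0.00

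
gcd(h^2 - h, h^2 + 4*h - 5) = h - 1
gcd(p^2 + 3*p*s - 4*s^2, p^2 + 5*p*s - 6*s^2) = p - s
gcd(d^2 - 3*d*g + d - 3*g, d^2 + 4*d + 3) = d + 1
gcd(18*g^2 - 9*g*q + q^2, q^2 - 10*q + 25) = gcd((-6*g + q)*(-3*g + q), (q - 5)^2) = 1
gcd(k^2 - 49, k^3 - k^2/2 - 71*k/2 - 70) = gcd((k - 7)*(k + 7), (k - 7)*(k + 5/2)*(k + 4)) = k - 7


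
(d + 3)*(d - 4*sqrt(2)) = d^2 - 4*sqrt(2)*d + 3*d - 12*sqrt(2)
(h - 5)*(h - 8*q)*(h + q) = h^3 - 7*h^2*q - 5*h^2 - 8*h*q^2 + 35*h*q + 40*q^2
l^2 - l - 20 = (l - 5)*(l + 4)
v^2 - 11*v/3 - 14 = (v - 6)*(v + 7/3)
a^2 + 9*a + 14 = (a + 2)*(a + 7)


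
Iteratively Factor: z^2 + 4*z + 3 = (z + 1)*(z + 3)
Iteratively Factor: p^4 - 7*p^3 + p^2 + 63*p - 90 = (p + 3)*(p^3 - 10*p^2 + 31*p - 30) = (p - 5)*(p + 3)*(p^2 - 5*p + 6) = (p - 5)*(p - 2)*(p + 3)*(p - 3)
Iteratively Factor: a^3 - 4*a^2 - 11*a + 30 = (a - 2)*(a^2 - 2*a - 15) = (a - 2)*(a + 3)*(a - 5)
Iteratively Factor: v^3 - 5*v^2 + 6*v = (v)*(v^2 - 5*v + 6) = v*(v - 3)*(v - 2)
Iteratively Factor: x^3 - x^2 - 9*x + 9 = (x - 3)*(x^2 + 2*x - 3) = (x - 3)*(x + 3)*(x - 1)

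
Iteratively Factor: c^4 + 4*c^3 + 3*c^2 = (c)*(c^3 + 4*c^2 + 3*c) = c*(c + 3)*(c^2 + c) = c^2*(c + 3)*(c + 1)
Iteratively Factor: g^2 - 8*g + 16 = (g - 4)*(g - 4)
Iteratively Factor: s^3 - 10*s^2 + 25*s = (s)*(s^2 - 10*s + 25) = s*(s - 5)*(s - 5)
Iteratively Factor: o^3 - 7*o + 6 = (o - 1)*(o^2 + o - 6) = (o - 2)*(o - 1)*(o + 3)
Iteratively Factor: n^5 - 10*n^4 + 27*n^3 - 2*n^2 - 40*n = (n - 4)*(n^4 - 6*n^3 + 3*n^2 + 10*n) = n*(n - 4)*(n^3 - 6*n^2 + 3*n + 10) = n*(n - 4)*(n + 1)*(n^2 - 7*n + 10) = n*(n - 5)*(n - 4)*(n + 1)*(n - 2)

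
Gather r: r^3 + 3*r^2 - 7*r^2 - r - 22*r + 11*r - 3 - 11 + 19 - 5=r^3 - 4*r^2 - 12*r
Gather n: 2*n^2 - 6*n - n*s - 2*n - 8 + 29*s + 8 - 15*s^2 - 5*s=2*n^2 + n*(-s - 8) - 15*s^2 + 24*s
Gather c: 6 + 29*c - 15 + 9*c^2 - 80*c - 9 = 9*c^2 - 51*c - 18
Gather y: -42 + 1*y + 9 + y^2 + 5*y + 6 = y^2 + 6*y - 27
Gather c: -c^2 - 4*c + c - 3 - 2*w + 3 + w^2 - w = -c^2 - 3*c + w^2 - 3*w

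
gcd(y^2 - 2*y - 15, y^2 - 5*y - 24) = y + 3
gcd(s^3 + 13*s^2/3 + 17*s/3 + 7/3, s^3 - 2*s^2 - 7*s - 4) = s^2 + 2*s + 1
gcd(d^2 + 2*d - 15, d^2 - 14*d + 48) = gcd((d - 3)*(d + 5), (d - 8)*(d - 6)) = 1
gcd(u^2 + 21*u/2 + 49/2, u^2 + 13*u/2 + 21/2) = u + 7/2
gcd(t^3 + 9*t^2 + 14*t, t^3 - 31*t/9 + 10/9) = t + 2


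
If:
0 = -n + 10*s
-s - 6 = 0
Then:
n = -60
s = -6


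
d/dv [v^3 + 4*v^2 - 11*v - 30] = 3*v^2 + 8*v - 11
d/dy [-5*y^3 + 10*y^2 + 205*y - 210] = -15*y^2 + 20*y + 205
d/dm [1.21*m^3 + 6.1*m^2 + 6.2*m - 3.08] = 3.63*m^2 + 12.2*m + 6.2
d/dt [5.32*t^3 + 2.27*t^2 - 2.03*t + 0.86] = 15.96*t^2 + 4.54*t - 2.03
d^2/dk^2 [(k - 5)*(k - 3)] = 2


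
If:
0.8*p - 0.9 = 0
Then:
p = 1.12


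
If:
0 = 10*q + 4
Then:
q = -2/5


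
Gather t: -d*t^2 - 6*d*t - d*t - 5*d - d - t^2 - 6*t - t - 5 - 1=-6*d + t^2*(-d - 1) + t*(-7*d - 7) - 6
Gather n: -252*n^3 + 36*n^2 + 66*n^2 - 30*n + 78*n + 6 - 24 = -252*n^3 + 102*n^2 + 48*n - 18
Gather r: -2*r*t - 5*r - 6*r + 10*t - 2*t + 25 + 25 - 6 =r*(-2*t - 11) + 8*t + 44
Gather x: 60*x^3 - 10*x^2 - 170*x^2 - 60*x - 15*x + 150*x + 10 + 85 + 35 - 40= 60*x^3 - 180*x^2 + 75*x + 90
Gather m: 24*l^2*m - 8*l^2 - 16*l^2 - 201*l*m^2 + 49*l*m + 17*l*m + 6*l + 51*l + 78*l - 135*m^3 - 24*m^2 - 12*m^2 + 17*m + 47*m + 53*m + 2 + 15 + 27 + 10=-24*l^2 + 135*l - 135*m^3 + m^2*(-201*l - 36) + m*(24*l^2 + 66*l + 117) + 54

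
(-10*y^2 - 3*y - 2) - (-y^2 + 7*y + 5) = -9*y^2 - 10*y - 7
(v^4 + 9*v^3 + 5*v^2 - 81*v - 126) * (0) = 0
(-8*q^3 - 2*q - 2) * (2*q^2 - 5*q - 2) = -16*q^5 + 40*q^4 + 12*q^3 + 6*q^2 + 14*q + 4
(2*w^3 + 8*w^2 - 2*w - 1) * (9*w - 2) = 18*w^4 + 68*w^3 - 34*w^2 - 5*w + 2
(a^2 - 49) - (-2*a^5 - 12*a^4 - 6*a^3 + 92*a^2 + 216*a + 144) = 2*a^5 + 12*a^4 + 6*a^3 - 91*a^2 - 216*a - 193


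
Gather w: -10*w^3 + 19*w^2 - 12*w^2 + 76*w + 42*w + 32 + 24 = -10*w^3 + 7*w^2 + 118*w + 56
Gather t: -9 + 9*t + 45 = 9*t + 36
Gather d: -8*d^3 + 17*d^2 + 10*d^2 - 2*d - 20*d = -8*d^3 + 27*d^2 - 22*d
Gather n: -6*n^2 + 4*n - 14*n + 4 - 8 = -6*n^2 - 10*n - 4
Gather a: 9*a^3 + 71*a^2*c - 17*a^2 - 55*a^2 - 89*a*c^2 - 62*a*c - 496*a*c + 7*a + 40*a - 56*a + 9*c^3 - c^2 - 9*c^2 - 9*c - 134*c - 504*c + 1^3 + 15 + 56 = 9*a^3 + a^2*(71*c - 72) + a*(-89*c^2 - 558*c - 9) + 9*c^3 - 10*c^2 - 647*c + 72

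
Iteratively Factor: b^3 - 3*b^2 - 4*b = (b)*(b^2 - 3*b - 4) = b*(b - 4)*(b + 1)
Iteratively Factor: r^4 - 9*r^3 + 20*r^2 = (r)*(r^3 - 9*r^2 + 20*r) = r^2*(r^2 - 9*r + 20) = r^2*(r - 5)*(r - 4)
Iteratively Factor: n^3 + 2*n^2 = (n)*(n^2 + 2*n) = n^2*(n + 2)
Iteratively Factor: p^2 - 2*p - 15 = (p - 5)*(p + 3)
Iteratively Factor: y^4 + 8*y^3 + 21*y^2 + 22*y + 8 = (y + 1)*(y^3 + 7*y^2 + 14*y + 8) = (y + 1)*(y + 2)*(y^2 + 5*y + 4) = (y + 1)*(y + 2)*(y + 4)*(y + 1)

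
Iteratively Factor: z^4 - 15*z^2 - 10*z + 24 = (z - 4)*(z^3 + 4*z^2 + z - 6) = (z - 4)*(z - 1)*(z^2 + 5*z + 6) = (z - 4)*(z - 1)*(z + 3)*(z + 2)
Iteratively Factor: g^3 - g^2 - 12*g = (g)*(g^2 - g - 12) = g*(g + 3)*(g - 4)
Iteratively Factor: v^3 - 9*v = (v + 3)*(v^2 - 3*v) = v*(v + 3)*(v - 3)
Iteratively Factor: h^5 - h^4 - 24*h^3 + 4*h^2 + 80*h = (h)*(h^4 - h^3 - 24*h^2 + 4*h + 80) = h*(h - 2)*(h^3 + h^2 - 22*h - 40) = h*(h - 2)*(h + 4)*(h^2 - 3*h - 10) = h*(h - 2)*(h + 2)*(h + 4)*(h - 5)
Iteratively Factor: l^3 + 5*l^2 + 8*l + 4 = (l + 2)*(l^2 + 3*l + 2) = (l + 1)*(l + 2)*(l + 2)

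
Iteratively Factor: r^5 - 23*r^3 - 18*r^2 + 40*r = (r + 4)*(r^4 - 4*r^3 - 7*r^2 + 10*r) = (r - 5)*(r + 4)*(r^3 + r^2 - 2*r) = r*(r - 5)*(r + 4)*(r^2 + r - 2) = r*(r - 5)*(r - 1)*(r + 4)*(r + 2)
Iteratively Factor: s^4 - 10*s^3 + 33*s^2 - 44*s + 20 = (s - 1)*(s^3 - 9*s^2 + 24*s - 20) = (s - 2)*(s - 1)*(s^2 - 7*s + 10) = (s - 5)*(s - 2)*(s - 1)*(s - 2)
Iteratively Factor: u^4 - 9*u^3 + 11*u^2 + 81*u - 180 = (u - 4)*(u^3 - 5*u^2 - 9*u + 45) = (u - 4)*(u - 3)*(u^2 - 2*u - 15) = (u - 4)*(u - 3)*(u + 3)*(u - 5)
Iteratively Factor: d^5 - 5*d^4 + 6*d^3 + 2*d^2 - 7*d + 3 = (d + 1)*(d^4 - 6*d^3 + 12*d^2 - 10*d + 3) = (d - 3)*(d + 1)*(d^3 - 3*d^2 + 3*d - 1) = (d - 3)*(d - 1)*(d + 1)*(d^2 - 2*d + 1) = (d - 3)*(d - 1)^2*(d + 1)*(d - 1)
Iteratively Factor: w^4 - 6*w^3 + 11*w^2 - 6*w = (w)*(w^3 - 6*w^2 + 11*w - 6) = w*(w - 1)*(w^2 - 5*w + 6) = w*(w - 2)*(w - 1)*(w - 3)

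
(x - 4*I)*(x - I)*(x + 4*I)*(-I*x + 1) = -I*x^4 - 17*I*x^2 - 16*I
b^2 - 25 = (b - 5)*(b + 5)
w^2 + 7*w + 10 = (w + 2)*(w + 5)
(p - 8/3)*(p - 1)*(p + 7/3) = p^3 - 4*p^2/3 - 53*p/9 + 56/9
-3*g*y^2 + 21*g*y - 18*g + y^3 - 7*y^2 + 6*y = (-3*g + y)*(y - 6)*(y - 1)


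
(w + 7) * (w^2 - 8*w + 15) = w^3 - w^2 - 41*w + 105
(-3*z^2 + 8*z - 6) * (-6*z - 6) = 18*z^3 - 30*z^2 - 12*z + 36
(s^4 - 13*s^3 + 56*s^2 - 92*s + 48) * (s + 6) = s^5 - 7*s^4 - 22*s^3 + 244*s^2 - 504*s + 288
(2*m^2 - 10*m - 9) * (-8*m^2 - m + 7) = -16*m^4 + 78*m^3 + 96*m^2 - 61*m - 63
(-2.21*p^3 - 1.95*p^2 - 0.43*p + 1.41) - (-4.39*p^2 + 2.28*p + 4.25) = -2.21*p^3 + 2.44*p^2 - 2.71*p - 2.84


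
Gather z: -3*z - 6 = -3*z - 6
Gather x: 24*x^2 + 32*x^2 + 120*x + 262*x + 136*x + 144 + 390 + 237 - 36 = 56*x^2 + 518*x + 735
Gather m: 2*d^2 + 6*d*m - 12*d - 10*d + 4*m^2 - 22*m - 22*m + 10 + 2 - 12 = 2*d^2 - 22*d + 4*m^2 + m*(6*d - 44)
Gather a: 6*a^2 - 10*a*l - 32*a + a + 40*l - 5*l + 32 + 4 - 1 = 6*a^2 + a*(-10*l - 31) + 35*l + 35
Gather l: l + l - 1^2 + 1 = 2*l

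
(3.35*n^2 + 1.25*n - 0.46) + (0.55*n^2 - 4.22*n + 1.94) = 3.9*n^2 - 2.97*n + 1.48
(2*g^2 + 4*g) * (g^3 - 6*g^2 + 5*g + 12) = 2*g^5 - 8*g^4 - 14*g^3 + 44*g^2 + 48*g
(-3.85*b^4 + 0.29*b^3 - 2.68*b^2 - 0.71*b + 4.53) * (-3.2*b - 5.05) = 12.32*b^5 + 18.5145*b^4 + 7.1115*b^3 + 15.806*b^2 - 10.9105*b - 22.8765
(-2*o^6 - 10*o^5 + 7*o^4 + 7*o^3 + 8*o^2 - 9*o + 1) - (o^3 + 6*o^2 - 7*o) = -2*o^6 - 10*o^5 + 7*o^4 + 6*o^3 + 2*o^2 - 2*o + 1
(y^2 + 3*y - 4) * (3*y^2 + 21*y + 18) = 3*y^4 + 30*y^3 + 69*y^2 - 30*y - 72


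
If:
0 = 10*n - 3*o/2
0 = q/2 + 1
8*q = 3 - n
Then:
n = 19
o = 380/3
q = -2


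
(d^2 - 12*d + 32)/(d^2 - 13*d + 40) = (d - 4)/(d - 5)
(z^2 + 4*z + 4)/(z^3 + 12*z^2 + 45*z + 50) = (z + 2)/(z^2 + 10*z + 25)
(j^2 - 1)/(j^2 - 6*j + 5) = (j + 1)/(j - 5)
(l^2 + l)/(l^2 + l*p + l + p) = l/(l + p)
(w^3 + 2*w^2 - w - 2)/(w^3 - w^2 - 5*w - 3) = (w^2 + w - 2)/(w^2 - 2*w - 3)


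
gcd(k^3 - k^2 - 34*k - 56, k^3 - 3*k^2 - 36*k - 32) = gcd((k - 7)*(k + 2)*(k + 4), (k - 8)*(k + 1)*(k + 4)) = k + 4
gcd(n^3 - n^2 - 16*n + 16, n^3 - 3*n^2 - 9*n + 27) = 1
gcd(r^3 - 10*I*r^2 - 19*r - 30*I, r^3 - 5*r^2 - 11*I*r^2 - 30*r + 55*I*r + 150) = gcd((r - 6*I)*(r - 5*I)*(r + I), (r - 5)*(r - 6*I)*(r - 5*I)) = r^2 - 11*I*r - 30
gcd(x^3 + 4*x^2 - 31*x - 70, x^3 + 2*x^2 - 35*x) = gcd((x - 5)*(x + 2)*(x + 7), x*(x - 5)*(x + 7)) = x^2 + 2*x - 35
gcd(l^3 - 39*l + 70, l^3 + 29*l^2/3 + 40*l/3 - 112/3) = l + 7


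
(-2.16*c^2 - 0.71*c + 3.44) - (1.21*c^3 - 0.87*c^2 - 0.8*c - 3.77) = -1.21*c^3 - 1.29*c^2 + 0.0900000000000001*c + 7.21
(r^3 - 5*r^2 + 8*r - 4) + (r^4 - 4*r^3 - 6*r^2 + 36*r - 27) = r^4 - 3*r^3 - 11*r^2 + 44*r - 31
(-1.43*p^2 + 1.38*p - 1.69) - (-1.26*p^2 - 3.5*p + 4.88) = -0.17*p^2 + 4.88*p - 6.57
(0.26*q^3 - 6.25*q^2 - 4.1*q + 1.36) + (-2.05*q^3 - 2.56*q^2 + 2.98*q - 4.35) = -1.79*q^3 - 8.81*q^2 - 1.12*q - 2.99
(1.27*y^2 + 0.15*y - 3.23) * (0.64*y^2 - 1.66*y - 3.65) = 0.8128*y^4 - 2.0122*y^3 - 6.9517*y^2 + 4.8143*y + 11.7895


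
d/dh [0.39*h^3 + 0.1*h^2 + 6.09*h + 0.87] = 1.17*h^2 + 0.2*h + 6.09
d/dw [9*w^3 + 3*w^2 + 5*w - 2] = 27*w^2 + 6*w + 5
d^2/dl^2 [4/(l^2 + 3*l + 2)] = 8*(-l^2 - 3*l + (2*l + 3)^2 - 2)/(l^2 + 3*l + 2)^3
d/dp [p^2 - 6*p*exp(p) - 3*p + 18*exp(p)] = -6*p*exp(p) + 2*p + 12*exp(p) - 3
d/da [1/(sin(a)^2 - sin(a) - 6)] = (1 - 2*sin(a))*cos(a)/(sin(a) + cos(a)^2 + 5)^2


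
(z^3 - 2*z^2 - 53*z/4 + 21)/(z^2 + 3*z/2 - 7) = (z^2 - 11*z/2 + 6)/(z - 2)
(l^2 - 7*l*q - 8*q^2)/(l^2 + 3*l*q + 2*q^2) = (l - 8*q)/(l + 2*q)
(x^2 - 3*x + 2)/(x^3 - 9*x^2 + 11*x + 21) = (x^2 - 3*x + 2)/(x^3 - 9*x^2 + 11*x + 21)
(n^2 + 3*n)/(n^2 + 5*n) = (n + 3)/(n + 5)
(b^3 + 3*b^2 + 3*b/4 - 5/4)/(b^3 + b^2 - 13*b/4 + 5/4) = (b + 1)/(b - 1)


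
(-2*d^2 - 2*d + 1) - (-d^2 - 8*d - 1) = -d^2 + 6*d + 2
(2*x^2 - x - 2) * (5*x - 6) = 10*x^3 - 17*x^2 - 4*x + 12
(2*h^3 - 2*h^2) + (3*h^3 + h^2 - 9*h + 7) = 5*h^3 - h^2 - 9*h + 7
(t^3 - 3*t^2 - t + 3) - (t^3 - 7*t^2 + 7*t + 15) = 4*t^2 - 8*t - 12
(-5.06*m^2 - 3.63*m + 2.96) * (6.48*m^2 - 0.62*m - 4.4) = -32.7888*m^4 - 20.3852*m^3 + 43.6954*m^2 + 14.1368*m - 13.024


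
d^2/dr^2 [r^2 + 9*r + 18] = 2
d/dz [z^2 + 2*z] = 2*z + 2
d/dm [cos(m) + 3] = -sin(m)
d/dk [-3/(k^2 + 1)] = 6*k/(k^2 + 1)^2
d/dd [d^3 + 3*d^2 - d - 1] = 3*d^2 + 6*d - 1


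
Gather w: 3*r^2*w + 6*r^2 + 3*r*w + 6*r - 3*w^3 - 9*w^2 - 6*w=6*r^2 + 6*r - 3*w^3 - 9*w^2 + w*(3*r^2 + 3*r - 6)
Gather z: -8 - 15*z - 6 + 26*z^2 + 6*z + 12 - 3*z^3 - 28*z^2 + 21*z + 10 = -3*z^3 - 2*z^2 + 12*z + 8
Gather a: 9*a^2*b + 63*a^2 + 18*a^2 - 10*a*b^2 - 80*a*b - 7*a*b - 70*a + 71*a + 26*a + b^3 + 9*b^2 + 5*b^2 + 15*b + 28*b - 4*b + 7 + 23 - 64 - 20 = a^2*(9*b + 81) + a*(-10*b^2 - 87*b + 27) + b^3 + 14*b^2 + 39*b - 54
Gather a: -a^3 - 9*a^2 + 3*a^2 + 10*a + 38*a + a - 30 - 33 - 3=-a^3 - 6*a^2 + 49*a - 66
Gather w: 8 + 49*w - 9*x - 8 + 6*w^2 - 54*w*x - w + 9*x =6*w^2 + w*(48 - 54*x)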